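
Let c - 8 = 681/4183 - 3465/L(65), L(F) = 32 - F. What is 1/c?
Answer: 4183/473360 ≈ 0.0088368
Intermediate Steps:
c = 473360/4183 (c = 8 + (681/4183 - 3465/(32 - 1*65)) = 8 + (681*(1/4183) - 3465/(32 - 65)) = 8 + (681/4183 - 3465/(-33)) = 8 + (681/4183 - 3465*(-1/33)) = 8 + (681/4183 + 105) = 8 + 439896/4183 = 473360/4183 ≈ 113.16)
1/c = 1/(473360/4183) = 4183/473360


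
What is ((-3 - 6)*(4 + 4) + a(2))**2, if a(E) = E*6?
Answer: 3600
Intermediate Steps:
a(E) = 6*E
((-3 - 6)*(4 + 4) + a(2))**2 = ((-3 - 6)*(4 + 4) + 6*2)**2 = (-9*8 + 12)**2 = (-72 + 12)**2 = (-60)**2 = 3600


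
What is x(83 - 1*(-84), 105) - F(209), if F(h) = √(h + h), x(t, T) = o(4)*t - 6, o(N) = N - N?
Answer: -6 - √418 ≈ -26.445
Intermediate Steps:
o(N) = 0
x(t, T) = -6 (x(t, T) = 0*t - 6 = 0 - 6 = -6)
F(h) = √2*√h (F(h) = √(2*h) = √2*√h)
x(83 - 1*(-84), 105) - F(209) = -6 - √2*√209 = -6 - √418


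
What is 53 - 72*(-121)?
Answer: 8765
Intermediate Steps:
53 - 72*(-121) = 53 + 8712 = 8765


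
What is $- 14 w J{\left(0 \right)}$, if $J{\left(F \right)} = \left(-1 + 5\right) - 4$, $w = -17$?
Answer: $0$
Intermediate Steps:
$J{\left(F \right)} = 0$ ($J{\left(F \right)} = 4 - 4 = 0$)
$- 14 w J{\left(0 \right)} = \left(-14\right) \left(-17\right) 0 = 238 \cdot 0 = 0$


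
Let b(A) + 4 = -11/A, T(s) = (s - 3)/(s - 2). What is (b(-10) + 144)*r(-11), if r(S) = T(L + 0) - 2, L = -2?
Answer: -4233/40 ≈ -105.82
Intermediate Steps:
T(s) = (-3 + s)/(-2 + s)
b(A) = -4 - 11/A
r(S) = -¾ (r(S) = (-3 + (-2 + 0))/(-2 + (-2 + 0)) - 2 = (-3 - 2)/(-2 - 2) - 2 = -5/(-4) - 2 = -¼*(-5) - 2 = 5/4 - 2 = -¾)
(b(-10) + 144)*r(-11) = ((-4 - 11/(-10)) + 144)*(-¾) = ((-4 - 11*(-⅒)) + 144)*(-¾) = ((-4 + 11/10) + 144)*(-¾) = (-29/10 + 144)*(-¾) = (1411/10)*(-¾) = -4233/40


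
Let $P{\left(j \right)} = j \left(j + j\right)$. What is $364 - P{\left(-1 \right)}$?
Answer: $362$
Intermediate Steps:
$P{\left(j \right)} = 2 j^{2}$ ($P{\left(j \right)} = j 2 j = 2 j^{2}$)
$364 - P{\left(-1 \right)} = 364 - 2 \left(-1\right)^{2} = 364 - 2 \cdot 1 = 364 - 2 = 362$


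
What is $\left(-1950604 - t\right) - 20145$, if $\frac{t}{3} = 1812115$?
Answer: $-7407094$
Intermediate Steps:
$t = 5436345$ ($t = 3 \cdot 1812115 = 5436345$)
$\left(-1950604 - t\right) - 20145 = \left(-1950604 - 5436345\right) - 20145 = -7386949 - 20145 = -7407094$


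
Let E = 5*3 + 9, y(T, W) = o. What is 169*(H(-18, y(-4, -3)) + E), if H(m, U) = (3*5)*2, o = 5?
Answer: 9126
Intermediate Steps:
y(T, W) = 5
H(m, U) = 30 (H(m, U) = 15*2 = 30)
E = 24 (E = 15 + 9 = 24)
169*(H(-18, y(-4, -3)) + E) = 169*(30 + 24) = 169*54 = 9126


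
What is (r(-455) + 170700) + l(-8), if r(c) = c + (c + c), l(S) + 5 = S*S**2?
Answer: 168818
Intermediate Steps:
l(S) = -5 + S**3 (l(S) = -5 + S*S**2 = -5 + S**3)
r(c) = 3*c (r(c) = c + 2*c = 3*c)
(r(-455) + 170700) + l(-8) = (3*(-455) + 170700) + (-5 + (-8)**3) = (-1365 + 170700) + (-5 - 512) = 169335 - 517 = 168818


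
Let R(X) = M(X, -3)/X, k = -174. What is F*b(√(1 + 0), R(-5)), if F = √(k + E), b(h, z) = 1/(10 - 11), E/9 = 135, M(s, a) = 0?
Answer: -√1041 ≈ -32.265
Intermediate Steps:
R(X) = 0 (R(X) = 0/X = 0)
E = 1215 (E = 9*135 = 1215)
b(h, z) = -1 (b(h, z) = 1/(-1) = -1)
F = √1041 (F = √(-174 + 1215) = √1041 ≈ 32.265)
F*b(√(1 + 0), R(-5)) = √1041*(-1) = -√1041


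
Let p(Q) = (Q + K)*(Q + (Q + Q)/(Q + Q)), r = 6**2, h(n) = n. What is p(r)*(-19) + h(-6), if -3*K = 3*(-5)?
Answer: -28829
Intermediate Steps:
K = 5 (K = -(-5) = -1/3*(-15) = 5)
r = 36
p(Q) = (1 + Q)*(5 + Q) (p(Q) = (Q + 5)*(Q + (Q + Q)/(Q + Q)) = (5 + Q)*(Q + (2*Q)/((2*Q))) = (5 + Q)*(Q + (2*Q)*(1/(2*Q))) = (5 + Q)*(Q + 1) = (5 + Q)*(1 + Q) = (1 + Q)*(5 + Q))
p(r)*(-19) + h(-6) = (5 + 36**2 + 6*36)*(-19) - 6 = (5 + 1296 + 216)*(-19) - 6 = 1517*(-19) - 6 = -28823 - 6 = -28829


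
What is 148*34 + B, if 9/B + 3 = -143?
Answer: 734663/146 ≈ 5031.9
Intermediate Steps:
B = -9/146 (B = 9/(-3 - 143) = 9/(-146) = 9*(-1/146) = -9/146 ≈ -0.061644)
148*34 + B = 148*34 - 9/146 = 5032 - 9/146 = 734663/146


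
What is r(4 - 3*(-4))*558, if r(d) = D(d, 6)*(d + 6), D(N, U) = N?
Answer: 196416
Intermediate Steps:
r(d) = d*(6 + d) (r(d) = d*(d + 6) = d*(6 + d))
r(4 - 3*(-4))*558 = ((4 - 3*(-4))*(6 + (4 - 3*(-4))))*558 = ((4 + 12)*(6 + (4 + 12)))*558 = (16*(6 + 16))*558 = (16*22)*558 = 352*558 = 196416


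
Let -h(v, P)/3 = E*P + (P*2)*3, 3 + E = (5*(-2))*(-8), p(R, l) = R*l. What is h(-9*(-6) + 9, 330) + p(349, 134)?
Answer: -35404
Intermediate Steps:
E = 77 (E = -3 + (5*(-2))*(-8) = -3 - 10*(-8) = -3 + 80 = 77)
h(v, P) = -249*P (h(v, P) = -3*(77*P + (P*2)*3) = -3*(77*P + (2*P)*3) = -3*(77*P + 6*P) = -249*P)
h(-9*(-6) + 9, 330) + p(349, 134) = -249*330 + 349*134 = -82170 + 46766 = -35404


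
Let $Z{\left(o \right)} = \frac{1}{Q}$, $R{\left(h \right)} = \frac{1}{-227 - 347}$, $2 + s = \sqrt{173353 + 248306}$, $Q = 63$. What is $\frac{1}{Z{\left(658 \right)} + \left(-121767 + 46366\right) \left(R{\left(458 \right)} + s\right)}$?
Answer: $- \frac{4028042937618}{63976468369676441295275} - \frac{6036805229868 \sqrt{46851}}{63976468369676441295275} \approx -2.0487 \cdot 10^{-8}$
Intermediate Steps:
$s = -2 + 3 \sqrt{46851}$ ($s = -2 + \sqrt{173353 + 248306} = -2 + \sqrt{421659} = -2 + 3 \sqrt{46851} \approx 647.35$)
$R{\left(h \right)} = - \frac{1}{574}$ ($R{\left(h \right)} = \frac{1}{-574} = - \frac{1}{574}$)
$Z{\left(o \right)} = \frac{1}{63}$
$\frac{1}{Z{\left(658 \right)} + \left(-121767 + 46366\right) \left(R{\left(458 \right)} + s\right)} = \frac{1}{\frac{1}{63} + \left(-121767 + 46366\right) \left(- \frac{1}{574} - \left(2 - 3 \sqrt{46851}\right)\right)} = \frac{1}{\frac{1}{63} - 75401 \left(- \frac{1149}{574} + 3 \sqrt{46851}\right)} = \frac{1}{\frac{1}{63} + \left(\frac{86635749}{574} - 226203 \sqrt{46851}\right)} = \frac{1}{\frac{779721823}{5166} - 226203 \sqrt{46851}}$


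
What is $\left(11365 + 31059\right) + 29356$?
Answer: $71780$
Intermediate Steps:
$\left(11365 + 31059\right) + 29356 = 42424 + 29356 = 71780$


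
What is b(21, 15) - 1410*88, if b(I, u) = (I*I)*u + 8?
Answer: -117457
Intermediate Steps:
b(I, u) = 8 + u*I² (b(I, u) = I²*u + 8 = u*I² + 8 = 8 + u*I²)
b(21, 15) - 1410*88 = (8 + 15*21²) - 1410*88 = (8 + 15*441) - 124080 = (8 + 6615) - 124080 = 6623 - 124080 = -117457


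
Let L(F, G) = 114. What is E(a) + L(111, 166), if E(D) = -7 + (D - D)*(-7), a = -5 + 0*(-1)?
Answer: 107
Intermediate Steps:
a = -5 (a = -5 + 0 = -5)
E(D) = -7 (E(D) = -7 + 0*(-7) = -7 + 0 = -7)
E(a) + L(111, 166) = -7 + 114 = 107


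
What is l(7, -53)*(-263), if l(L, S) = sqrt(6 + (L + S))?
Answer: -526*I*sqrt(10) ≈ -1663.4*I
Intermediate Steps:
l(L, S) = sqrt(6 + L + S)
l(7, -53)*(-263) = sqrt(6 + 7 - 53)*(-263) = sqrt(-40)*(-263) = (2*I*sqrt(10))*(-263) = -526*I*sqrt(10)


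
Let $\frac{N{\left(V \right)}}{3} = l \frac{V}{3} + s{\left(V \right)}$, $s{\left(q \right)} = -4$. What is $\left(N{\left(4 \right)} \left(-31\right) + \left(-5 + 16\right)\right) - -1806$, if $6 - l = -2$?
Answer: $1197$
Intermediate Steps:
$l = 8$ ($l = 6 - -2 = 6 + 2 = 8$)
$N{\left(V \right)} = -12 + 8 V$ ($N{\left(V \right)} = 3 \left(8 \frac{V}{3} - 4\right) = 3 \left(\frac{8 V}{3} - 4\right) = 3 \left(-4 + \frac{8 V}{3}\right) = -12 + 8 V$)
$\left(N{\left(4 \right)} \left(-31\right) + \left(-5 + 16\right)\right) - -1806 = \left(\left(-12 + 8 \cdot 4\right) \left(-31\right) + \left(-5 + 16\right)\right) - -1806 = \left(\left(-12 + 32\right) \left(-31\right) + 11\right) + 1806 = \left(20 \left(-31\right) + 11\right) + 1806 = \left(-620 + 11\right) + 1806 = -609 + 1806 = 1197$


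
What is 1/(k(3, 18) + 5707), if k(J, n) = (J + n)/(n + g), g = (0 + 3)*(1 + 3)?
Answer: 10/57077 ≈ 0.00017520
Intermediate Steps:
g = 12 (g = 3*4 = 12)
k(J, n) = (J + n)/(12 + n) (k(J, n) = (J + n)/(n + 12) = (J + n)/(12 + n))
1/(k(3, 18) + 5707) = 1/((3 + 18)/(12 + 18) + 5707) = 1/(21/30 + 5707) = 1/((1/30)*21 + 5707) = 1/(7/10 + 5707) = 1/(57077/10) = 10/57077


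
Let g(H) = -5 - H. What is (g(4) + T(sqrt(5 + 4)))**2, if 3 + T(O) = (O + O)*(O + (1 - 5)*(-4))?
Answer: 10404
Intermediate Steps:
T(O) = -3 + 2*O*(16 + O) (T(O) = -3 + (O + O)*(O + (1 - 5)*(-4)) = -3 + (2*O)*(O - 4*(-4)) = -3 + (2*O)*(O + 16) = -3 + (2*O)*(16 + O) = -3 + 2*O*(16 + O))
(g(4) + T(sqrt(5 + 4)))**2 = ((-5 - 1*4) + (-3 + 2*(sqrt(5 + 4))**2 + 32*sqrt(5 + 4)))**2 = ((-5 - 4) + (-3 + 2*(sqrt(9))**2 + 32*sqrt(9)))**2 = (-9 + (-3 + 2*3**2 + 32*3))**2 = (-9 + (-3 + 2*9 + 96))**2 = (-9 + (-3 + 18 + 96))**2 = (-9 + 111)**2 = 102**2 = 10404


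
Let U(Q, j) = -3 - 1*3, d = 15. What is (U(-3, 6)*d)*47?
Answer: -4230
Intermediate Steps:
U(Q, j) = -6 (U(Q, j) = -3 - 3 = -6)
(U(-3, 6)*d)*47 = -6*15*47 = -90*47 = -4230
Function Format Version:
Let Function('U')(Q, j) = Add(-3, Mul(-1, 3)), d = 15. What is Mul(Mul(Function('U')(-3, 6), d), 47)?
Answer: -4230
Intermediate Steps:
Function('U')(Q, j) = -6 (Function('U')(Q, j) = Add(-3, -3) = -6)
Mul(Mul(Function('U')(-3, 6), d), 47) = Mul(Mul(-6, 15), 47) = Mul(-90, 47) = -4230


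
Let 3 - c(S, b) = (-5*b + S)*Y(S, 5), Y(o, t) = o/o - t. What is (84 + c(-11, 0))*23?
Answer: 989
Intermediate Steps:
Y(o, t) = 1 - t
c(S, b) = 3 - 20*b + 4*S (c(S, b) = 3 - (-5*b + S)*(1 - 1*5) = 3 - (S - 5*b)*(1 - 5) = 3 - (S - 5*b)*(-4) = 3 - (-4*S + 20*b) = 3 + (-20*b + 4*S) = 3 - 20*b + 4*S)
(84 + c(-11, 0))*23 = (84 + (3 - 20*0 + 4*(-11)))*23 = (84 + (3 + 0 - 44))*23 = (84 - 41)*23 = 43*23 = 989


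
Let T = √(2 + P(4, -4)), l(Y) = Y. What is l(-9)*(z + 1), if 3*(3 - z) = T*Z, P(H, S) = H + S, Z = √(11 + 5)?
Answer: -36 + 12*√2 ≈ -19.029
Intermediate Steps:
Z = 4 (Z = √16 = 4)
T = √2 (T = √(2 + (4 - 4)) = √(2 + 0) = √2 ≈ 1.4142)
z = 3 - 4*√2/3 (z = 3 - √2*4/3 = 3 - 4*√2/3 ≈ 1.1144)
l(-9)*(z + 1) = -9*((3 - 4*√2/3) + 1) = -9*(4 - 4*√2/3) = -36 + 12*√2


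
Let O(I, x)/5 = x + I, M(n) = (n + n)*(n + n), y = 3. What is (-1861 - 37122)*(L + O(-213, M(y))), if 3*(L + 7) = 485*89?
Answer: -1578382687/3 ≈ -5.2613e+8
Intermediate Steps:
M(n) = 4*n**2 (M(n) = (2*n)*(2*n) = 4*n**2)
O(I, x) = 5*I + 5*x (O(I, x) = 5*(x + I) = 5*(I + x) = 5*I + 5*x)
L = 43144/3 (L = -7 + (485*89)/3 = -7 + (1/3)*43165 = -7 + 43165/3 = 43144/3 ≈ 14381.)
(-1861 - 37122)*(L + O(-213, M(y))) = (-1861 - 37122)*(43144/3 + (5*(-213) + 5*(4*3**2))) = -38983*(43144/3 + (-1065 + 5*(4*9))) = -38983*(43144/3 + (-1065 + 5*36)) = -38983*(43144/3 + (-1065 + 180)) = -38983*(43144/3 - 885) = -38983*40489/3 = -1578382687/3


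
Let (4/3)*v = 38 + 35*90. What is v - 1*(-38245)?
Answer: 40636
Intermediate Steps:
v = 2391 (v = 3*(38 + 35*90)/4 = 3*(38 + 3150)/4 = (¾)*3188 = 2391)
v - 1*(-38245) = 2391 - 1*(-38245) = 2391 + 38245 = 40636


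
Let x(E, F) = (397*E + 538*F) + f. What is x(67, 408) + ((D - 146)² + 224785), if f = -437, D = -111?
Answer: 536500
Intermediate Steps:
x(E, F) = -437 + 397*E + 538*F (x(E, F) = (397*E + 538*F) - 437 = -437 + 397*E + 538*F)
x(67, 408) + ((D - 146)² + 224785) = (-437 + 397*67 + 538*408) + ((-111 - 146)² + 224785) = (-437 + 26599 + 219504) + ((-257)² + 224785) = 245666 + (66049 + 224785) = 245666 + 290834 = 536500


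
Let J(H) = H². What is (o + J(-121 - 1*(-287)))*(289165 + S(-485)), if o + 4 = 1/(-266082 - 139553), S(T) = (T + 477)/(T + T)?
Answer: 1567386230367765051/196732975 ≈ 7.9671e+9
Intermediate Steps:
S(T) = (477 + T)/(2*T) (S(T) = (477 + T)/((2*T)) = (477 + T)*(1/(2*T)) = (477 + T)/(2*T))
o = -1622541/405635 (o = -4 + 1/(-266082 - 139553) = -4 + 1/(-405635) = -4 - 1/405635 = -1622541/405635 ≈ -4.0000)
(o + J(-121 - 1*(-287)))*(289165 + S(-485)) = (-1622541/405635 + (-121 - 1*(-287))²)*(289165 + (½)*(477 - 485)/(-485)) = (-1622541/405635 + (-121 + 287)²)*(289165 + (½)*(-1/485)*(-8)) = (-1622541/405635 + 166²)*(289165 + 4/485) = (-1622541/405635 + 27556)*(140245029/485) = (11176055519/405635)*(140245029/485) = 1567386230367765051/196732975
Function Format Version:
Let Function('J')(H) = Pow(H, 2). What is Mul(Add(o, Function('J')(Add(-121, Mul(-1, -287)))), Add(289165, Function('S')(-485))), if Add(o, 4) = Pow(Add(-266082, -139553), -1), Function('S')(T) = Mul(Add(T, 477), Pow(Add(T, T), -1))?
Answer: Rational(1567386230367765051, 196732975) ≈ 7.9671e+9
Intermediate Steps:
Function('S')(T) = Mul(Rational(1, 2), Pow(T, -1), Add(477, T)) (Function('S')(T) = Mul(Add(477, T), Pow(Mul(2, T), -1)) = Mul(Add(477, T), Mul(Rational(1, 2), Pow(T, -1))) = Mul(Rational(1, 2), Pow(T, -1), Add(477, T)))
o = Rational(-1622541, 405635) (o = Add(-4, Pow(Add(-266082, -139553), -1)) = Add(-4, Pow(-405635, -1)) = Add(-4, Rational(-1, 405635)) = Rational(-1622541, 405635) ≈ -4.0000)
Mul(Add(o, Function('J')(Add(-121, Mul(-1, -287)))), Add(289165, Function('S')(-485))) = Mul(Add(Rational(-1622541, 405635), Pow(Add(-121, Mul(-1, -287)), 2)), Add(289165, Mul(Rational(1, 2), Pow(-485, -1), Add(477, -485)))) = Mul(Add(Rational(-1622541, 405635), Pow(Add(-121, 287), 2)), Add(289165, Mul(Rational(1, 2), Rational(-1, 485), -8))) = Mul(Add(Rational(-1622541, 405635), Pow(166, 2)), Add(289165, Rational(4, 485))) = Mul(Add(Rational(-1622541, 405635), 27556), Rational(140245029, 485)) = Mul(Rational(11176055519, 405635), Rational(140245029, 485)) = Rational(1567386230367765051, 196732975)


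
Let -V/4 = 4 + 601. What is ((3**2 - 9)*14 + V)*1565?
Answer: -3787300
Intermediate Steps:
V = -2420 (V = -4*(4 + 601) = -4*605 = -2420)
((3**2 - 9)*14 + V)*1565 = ((3**2 - 9)*14 - 2420)*1565 = ((9 - 9)*14 - 2420)*1565 = (0*14 - 2420)*1565 = (0 - 2420)*1565 = -2420*1565 = -3787300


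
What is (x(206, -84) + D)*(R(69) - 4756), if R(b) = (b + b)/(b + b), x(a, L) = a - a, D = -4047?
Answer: 19243485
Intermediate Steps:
x(a, L) = 0
R(b) = 1 (R(b) = (2*b)/((2*b)) = (2*b)*(1/(2*b)) = 1)
(x(206, -84) + D)*(R(69) - 4756) = (0 - 4047)*(1 - 4756) = -4047*(-4755) = 19243485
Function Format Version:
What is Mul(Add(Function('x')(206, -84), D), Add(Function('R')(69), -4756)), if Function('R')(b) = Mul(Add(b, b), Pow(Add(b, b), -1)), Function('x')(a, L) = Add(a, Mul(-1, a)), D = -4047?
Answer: 19243485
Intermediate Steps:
Function('x')(a, L) = 0
Function('R')(b) = 1 (Function('R')(b) = Mul(Mul(2, b), Pow(Mul(2, b), -1)) = Mul(Mul(2, b), Mul(Rational(1, 2), Pow(b, -1))) = 1)
Mul(Add(Function('x')(206, -84), D), Add(Function('R')(69), -4756)) = Mul(Add(0, -4047), Add(1, -4756)) = Mul(-4047, -4755) = 19243485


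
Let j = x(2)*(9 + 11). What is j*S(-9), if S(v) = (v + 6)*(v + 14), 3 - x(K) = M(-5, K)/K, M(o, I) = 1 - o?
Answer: 0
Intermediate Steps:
x(K) = 3 - 6/K (x(K) = 3 - (1 - 1*(-5))/K = 3 - (1 + 5)/K = 3 - 6/K)
j = 0 (j = (3 - 6/2)*(9 + 11) = (3 - 6*½)*20 = (3 - 3)*20 = 0*20 = 0)
S(v) = (6 + v)*(14 + v)
j*S(-9) = 0*(84 + (-9)² + 20*(-9)) = 0*(84 + 81 - 180) = 0*(-15) = 0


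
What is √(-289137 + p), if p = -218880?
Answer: I*√508017 ≈ 712.75*I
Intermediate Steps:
√(-289137 + p) = √(-289137 - 218880) = √(-508017) = I*√508017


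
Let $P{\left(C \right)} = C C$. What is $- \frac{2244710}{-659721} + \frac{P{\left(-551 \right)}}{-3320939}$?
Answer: $\frac{7254253027369}{2190893198019} \approx 3.3111$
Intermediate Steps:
$P{\left(C \right)} = C^{2}$
$- \frac{2244710}{-659721} + \frac{P{\left(-551 \right)}}{-3320939} = - \frac{2244710}{-659721} + \frac{\left(-551\right)^{2}}{-3320939} = \left(-2244710\right) \left(- \frac{1}{659721}\right) + 303601 \left(- \frac{1}{3320939}\right) = \frac{2244710}{659721} - \frac{303601}{3320939} = \frac{7254253027369}{2190893198019}$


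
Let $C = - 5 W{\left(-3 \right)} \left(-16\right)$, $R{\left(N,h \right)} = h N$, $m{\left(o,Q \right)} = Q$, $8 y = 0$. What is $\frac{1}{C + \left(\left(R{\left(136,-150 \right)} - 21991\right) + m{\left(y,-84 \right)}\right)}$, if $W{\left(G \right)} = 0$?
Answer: $- \frac{1}{42475} \approx -2.3543 \cdot 10^{-5}$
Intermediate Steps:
$y = 0$ ($y = \frac{1}{8} \cdot 0 = 0$)
$R{\left(N,h \right)} = N h$
$C = 0$ ($C = \left(-5\right) 0 \left(-16\right) = 0 \left(-16\right) = 0$)
$\frac{1}{C + \left(\left(R{\left(136,-150 \right)} - 21991\right) + m{\left(y,-84 \right)}\right)} = \frac{1}{0 + \left(\left(136 \left(-150\right) - 21991\right) - 84\right)} = \frac{1}{0 - 42475} = \frac{1}{-42475} = - \frac{1}{42475}$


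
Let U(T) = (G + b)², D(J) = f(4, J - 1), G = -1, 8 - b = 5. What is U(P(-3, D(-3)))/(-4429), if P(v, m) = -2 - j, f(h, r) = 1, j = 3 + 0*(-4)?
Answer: -4/4429 ≈ -0.00090314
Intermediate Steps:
b = 3 (b = 8 - 1*5 = 8 - 5 = 3)
j = 3 (j = 3 + 0 = 3)
D(J) = 1
P(v, m) = -5 (P(v, m) = -2 - 1*3 = -2 - 3 = -5)
U(T) = 4 (U(T) = (-1 + 3)² = 2² = 4)
U(P(-3, D(-3)))/(-4429) = 4/(-4429) = 4*(-1/4429) = -4/4429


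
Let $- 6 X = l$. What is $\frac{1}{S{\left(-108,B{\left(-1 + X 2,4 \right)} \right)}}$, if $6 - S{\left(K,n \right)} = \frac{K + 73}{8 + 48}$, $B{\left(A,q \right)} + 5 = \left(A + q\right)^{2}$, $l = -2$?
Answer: $\frac{8}{53} \approx 0.15094$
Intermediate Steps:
$X = \frac{1}{3}$ ($X = \left(- \frac{1}{6}\right) \left(-2\right) = \frac{1}{3} \approx 0.33333$)
$B{\left(A,q \right)} = -5 + \left(A + q\right)^{2}$
$S{\left(K,n \right)} = \frac{263}{56} - \frac{K}{56}$ ($S{\left(K,n \right)} = 6 - \frac{K + 73}{8 + 48} = 6 - \frac{73 + K}{56} = 6 - \left(73 + K\right) \frac{1}{56} = 6 - \left(\frac{73}{56} + \frac{K}{56}\right) = \frac{263}{56} - \frac{K}{56}$)
$\frac{1}{S{\left(-108,B{\left(-1 + X 2,4 \right)} \right)}} = \frac{1}{\frac{263}{56} - - \frac{27}{14}} = \frac{1}{\frac{263}{56} + \frac{27}{14}} = \frac{1}{\frac{53}{8}} = \frac{8}{53}$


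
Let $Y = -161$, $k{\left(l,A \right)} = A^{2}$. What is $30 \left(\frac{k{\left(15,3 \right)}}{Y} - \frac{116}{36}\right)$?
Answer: $- \frac{47500}{483} \approx -98.344$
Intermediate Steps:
$30 \left(\frac{k{\left(15,3 \right)}}{Y} - \frac{116}{36}\right) = 30 \left(\frac{3^{2}}{-161} - \frac{116}{36}\right) = 30 \left(9 \left(- \frac{1}{161}\right) - \frac{29}{9}\right) = 30 \left(- \frac{9}{161} - \frac{29}{9}\right) = 30 \left(- \frac{4750}{1449}\right) = - \frac{47500}{483}$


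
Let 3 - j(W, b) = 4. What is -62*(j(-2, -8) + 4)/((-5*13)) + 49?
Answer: 3371/65 ≈ 51.862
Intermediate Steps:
j(W, b) = -1 (j(W, b) = 3 - 1*4 = 3 - 4 = -1)
-62*(j(-2, -8) + 4)/((-5*13)) + 49 = -62*(-1 + 4)/((-5*13)) + 49 = -186/(-65) + 49 = -186*(-1)/65 + 49 = -62*(-3/65) + 49 = 186/65 + 49 = 3371/65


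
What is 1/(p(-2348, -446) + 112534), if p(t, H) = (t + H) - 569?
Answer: 1/109171 ≈ 9.1599e-6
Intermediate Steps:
p(t, H) = -569 + H + t (p(t, H) = (H + t) - 569 = -569 + H + t)
1/(p(-2348, -446) + 112534) = 1/((-569 - 446 - 2348) + 112534) = 1/(-3363 + 112534) = 1/109171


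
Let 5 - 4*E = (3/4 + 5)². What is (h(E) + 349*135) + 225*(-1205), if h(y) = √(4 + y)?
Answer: -224010 + I*√193/8 ≈ -2.2401e+5 + 1.7366*I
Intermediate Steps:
E = -449/64 (E = 5/4 - (3/4 + 5)²/4 = 5/4 - (3*(¼) + 5)²/4 = 5/4 - (¾ + 5)²/4 = 5/4 - (23/4)²/4 = 5/4 - ¼*529/16 = 5/4 - 529/64 = -449/64 ≈ -7.0156)
(h(E) + 349*135) + 225*(-1205) = (√(4 - 449/64) + 349*135) + 225*(-1205) = (√(-193/64) + 47115) - 271125 = (I*√193/8 + 47115) - 271125 = (47115 + I*√193/8) - 271125 = -224010 + I*√193/8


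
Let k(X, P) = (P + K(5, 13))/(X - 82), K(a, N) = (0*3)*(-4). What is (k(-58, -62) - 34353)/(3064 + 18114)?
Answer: -2404679/1482460 ≈ -1.6221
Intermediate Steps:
K(a, N) = 0 (K(a, N) = 0*(-4) = 0)
k(X, P) = P/(-82 + X) (k(X, P) = (P + 0)/(X - 82) = P/(-82 + X))
(k(-58, -62) - 34353)/(3064 + 18114) = (-62/(-82 - 58) - 34353)/(3064 + 18114) = (-62/(-140) - 34353)/21178 = (-62*(-1/140) - 34353)*(1/21178) = (31/70 - 34353)*(1/21178) = -2404679/70*1/21178 = -2404679/1482460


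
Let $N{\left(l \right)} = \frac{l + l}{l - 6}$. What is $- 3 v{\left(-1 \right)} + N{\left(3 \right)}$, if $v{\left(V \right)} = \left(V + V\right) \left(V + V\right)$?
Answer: $-14$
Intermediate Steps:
$N{\left(l \right)} = \frac{2 l}{-6 + l}$
$v{\left(V \right)} = 4 V^{2}$ ($v{\left(V \right)} = 2 V 2 V = 4 V^{2}$)
$- 3 v{\left(-1 \right)} + N{\left(3 \right)} = - 3 \cdot 4 \left(-1\right)^{2} + 2 \cdot 3 \frac{1}{-6 + 3} = - 3 \cdot 4 \cdot 1 + 2 \cdot 3 \frac{1}{-3} = \left(-3\right) 4 + 2 \cdot 3 \left(- \frac{1}{3}\right) = -12 - 2 = -14$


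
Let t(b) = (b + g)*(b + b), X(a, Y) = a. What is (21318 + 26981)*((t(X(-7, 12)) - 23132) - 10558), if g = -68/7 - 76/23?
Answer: -37114110776/23 ≈ -1.6137e+9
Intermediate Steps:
g = -2096/161 (g = -68*⅐ - 76*1/23 = -68/7 - 76/23 = -2096/161 ≈ -13.019)
t(b) = 2*b*(-2096/161 + b) (t(b) = (b - 2096/161)*(b + b) = (-2096/161 + b)*(2*b) = 2*b*(-2096/161 + b))
(21318 + 26981)*((t(X(-7, 12)) - 23132) - 10558) = (21318 + 26981)*(((2/161)*(-7)*(-2096 + 161*(-7)) - 23132) - 10558) = 48299*(((2/161)*(-7)*(-2096 - 1127) - 23132) - 10558) = 48299*(((2/161)*(-7)*(-3223) - 23132) - 10558) = 48299*((6446/23 - 23132) - 10558) = 48299*(-525590/23 - 10558) = 48299*(-768424/23) = -37114110776/23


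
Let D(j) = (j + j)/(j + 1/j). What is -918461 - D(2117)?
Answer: -2058133221234/2240845 ≈ -9.1846e+5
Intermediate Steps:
D(j) = 2*j/(j + 1/j) (D(j) = (2*j)/(j + 1/j) = 2*j/(j + 1/j))
-918461 - D(2117) = -918461 - 2*2117²/(1 + 2117²) = -918461 - 2*4481689/(1 + 4481689) = -918461 - 2*4481689/4481690 = -918461 - 1*4481689/2240845 = -918461 - 4481689/2240845 = -2058133221234/2240845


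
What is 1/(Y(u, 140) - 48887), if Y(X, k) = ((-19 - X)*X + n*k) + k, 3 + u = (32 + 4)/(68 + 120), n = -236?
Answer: -2209/180567031 ≈ -1.2234e-5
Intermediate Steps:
u = -132/47 (u = -3 + (32 + 4)/(68 + 120) = -3 + 36/188 = -3 + 36*(1/188) = -3 + 9/47 = -132/47 ≈ -2.8085)
Y(X, k) = -235*k + X*(-19 - X) (Y(X, k) = ((-19 - X)*X - 236*k) + k = (X*(-19 - X) - 236*k) + k = (-236*k + X*(-19 - X)) + k = -235*k + X*(-19 - X))
1/(Y(u, 140) - 48887) = 1/((-(-132/47)² - 235*140 - 19*(-132/47)) - 48887) = 1/((-1*17424/2209 - 32900 + 2508/47) - 48887) = 1/((-17424/2209 - 32900 + 2508/47) - 48887) = 1/(-72575648/2209 - 48887) = 1/(-180567031/2209) = -2209/180567031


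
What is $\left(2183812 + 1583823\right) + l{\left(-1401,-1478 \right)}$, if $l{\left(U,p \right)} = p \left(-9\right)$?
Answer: $3780937$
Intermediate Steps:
$l{\left(U,p \right)} = - 9 p$
$\left(2183812 + 1583823\right) + l{\left(-1401,-1478 \right)} = \left(2183812 + 1583823\right) - -13302 = 3767635 + 13302 = 3780937$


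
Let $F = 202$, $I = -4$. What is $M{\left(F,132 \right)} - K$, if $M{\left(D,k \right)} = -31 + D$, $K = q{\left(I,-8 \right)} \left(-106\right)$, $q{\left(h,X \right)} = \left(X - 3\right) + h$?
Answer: $-1419$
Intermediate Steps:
$q{\left(h,X \right)} = -3 + X + h$ ($q{\left(h,X \right)} = \left(-3 + X\right) + h = -3 + X + h$)
$K = 1590$ ($K = \left(-3 - 8 - 4\right) \left(-106\right) = \left(-15\right) \left(-106\right) = 1590$)
$M{\left(F,132 \right)} - K = \left(-31 + 202\right) - 1590 = 171 - 1590 = -1419$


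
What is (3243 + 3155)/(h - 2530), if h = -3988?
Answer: -3199/3259 ≈ -0.98159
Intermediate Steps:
(3243 + 3155)/(h - 2530) = (3243 + 3155)/(-3988 - 2530) = 6398/(-6518) = 6398*(-1/6518) = -3199/3259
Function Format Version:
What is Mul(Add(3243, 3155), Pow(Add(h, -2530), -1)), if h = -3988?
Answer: Rational(-3199, 3259) ≈ -0.98159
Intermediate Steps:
Mul(Add(3243, 3155), Pow(Add(h, -2530), -1)) = Mul(Add(3243, 3155), Pow(Add(-3988, -2530), -1)) = Mul(6398, Pow(-6518, -1)) = Mul(6398, Rational(-1, 6518)) = Rational(-3199, 3259)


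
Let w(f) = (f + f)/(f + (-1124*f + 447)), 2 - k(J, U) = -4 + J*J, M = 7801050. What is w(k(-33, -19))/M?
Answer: -361/1581865714800 ≈ -2.2821e-10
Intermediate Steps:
k(J, U) = 6 - J² (k(J, U) = 2 - (-4 + J*J) = 2 - (-4 + J²) = 2 + (4 - J²) = 6 - J²)
w(f) = 2*f/(447 - 1123*f) (w(f) = (2*f)/(f + (447 - 1124*f)) = (2*f)/(447 - 1123*f) = 2*f/(447 - 1123*f))
w(k(-33, -19))/M = -2*(6 - 1*(-33)²)/(-447 + 1123*(6 - 1*(-33)²))/7801050 = -2*(6 - 1*1089)/(-447 + 1123*(6 - 1*1089))*(1/7801050) = -2*(6 - 1089)/(-447 + 1123*(6 - 1089))*(1/7801050) = -2*(-1083)/(-447 + 1123*(-1083))*(1/7801050) = -2*(-1083)/(-447 - 1216209)*(1/7801050) = -2*(-1083)/(-1216656)*(1/7801050) = -2*(-1083)*(-1/1216656)*(1/7801050) = -361/202776*1/7801050 = -361/1581865714800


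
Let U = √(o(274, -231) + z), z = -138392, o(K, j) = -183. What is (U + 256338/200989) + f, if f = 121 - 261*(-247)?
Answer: 12981733870/200989 + 5*I*√5543 ≈ 64589.0 + 372.26*I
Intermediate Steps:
f = 64588 (f = 121 + 64467 = 64588)
U = 5*I*√5543 (U = √(-183 - 138392) = √(-138575) = 5*I*√5543 ≈ 372.26*I)
(U + 256338/200989) + f = (5*I*√5543 + 256338/200989) + 64588 = (256338/200989 + 5*I*√5543) + 64588 = 12981733870/200989 + 5*I*√5543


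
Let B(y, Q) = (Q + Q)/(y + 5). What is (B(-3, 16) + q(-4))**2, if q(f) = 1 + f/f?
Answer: 324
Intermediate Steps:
q(f) = 2 (q(f) = 1 + 1 = 2)
B(y, Q) = 2*Q/(5 + y) (B(y, Q) = (2*Q)/(5 + y) = 2*Q/(5 + y))
(B(-3, 16) + q(-4))**2 = (2*16/(5 - 3) + 2)**2 = (2*16/2 + 2)**2 = (2*16*(1/2) + 2)**2 = (16 + 2)**2 = 18**2 = 324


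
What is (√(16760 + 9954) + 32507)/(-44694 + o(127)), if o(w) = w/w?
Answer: -32507/44693 - 19*√74/44693 ≈ -0.73100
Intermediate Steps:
o(w) = 1
(√(16760 + 9954) + 32507)/(-44694 + o(127)) = (√(16760 + 9954) + 32507)/(-44694 + 1) = (√26714 + 32507)/(-44693) = (19*√74 + 32507)*(-1/44693) = (32507 + 19*√74)*(-1/44693) = -32507/44693 - 19*√74/44693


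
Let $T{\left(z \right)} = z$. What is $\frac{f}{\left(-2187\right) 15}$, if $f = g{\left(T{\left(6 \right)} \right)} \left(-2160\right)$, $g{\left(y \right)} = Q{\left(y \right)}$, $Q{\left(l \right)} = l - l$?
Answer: $0$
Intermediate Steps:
$Q{\left(l \right)} = 0$
$g{\left(y \right)} = 0$
$f = 0$ ($f = 0 \left(-2160\right) = 0$)
$\frac{f}{\left(-2187\right) 15} = \frac{0}{\left(-2187\right) 15} = \frac{0}{-32805} = 0 \left(- \frac{1}{32805}\right) = 0$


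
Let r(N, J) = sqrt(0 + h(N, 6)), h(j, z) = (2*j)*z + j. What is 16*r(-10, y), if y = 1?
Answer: 16*I*sqrt(130) ≈ 182.43*I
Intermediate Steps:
h(j, z) = j + 2*j*z (h(j, z) = 2*j*z + j = j + 2*j*z)
r(N, J) = sqrt(13)*sqrt(N) (r(N, J) = sqrt(0 + N*(1 + 2*6)) = sqrt(0 + N*(1 + 12)) = sqrt(0 + N*13) = sqrt(0 + 13*N) = sqrt(13*N) = sqrt(13)*sqrt(N))
16*r(-10, y) = 16*(sqrt(13)*sqrt(-10)) = 16*(sqrt(13)*(I*sqrt(10))) = 16*(I*sqrt(130)) = 16*I*sqrt(130)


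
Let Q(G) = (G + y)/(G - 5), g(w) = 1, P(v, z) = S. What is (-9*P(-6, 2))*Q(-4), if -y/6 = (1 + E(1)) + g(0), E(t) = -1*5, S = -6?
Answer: -84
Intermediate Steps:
P(v, z) = -6
E(t) = -5
y = 18 (y = -6*((1 - 5) + 1) = -6*(-4 + 1) = -6*(-3) = 18)
Q(G) = (18 + G)/(-5 + G) (Q(G) = (G + 18)/(G - 5) = (18 + G)/(-5 + G))
(-9*P(-6, 2))*Q(-4) = (-9*(-6))*((18 - 4)/(-5 - 4)) = 54*(14/(-9)) = 54*(-1/9*14) = 54*(-14/9) = -84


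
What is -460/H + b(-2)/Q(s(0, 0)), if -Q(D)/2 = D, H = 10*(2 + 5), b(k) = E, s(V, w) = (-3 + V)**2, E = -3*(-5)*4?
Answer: -208/21 ≈ -9.9048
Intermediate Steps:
E = 60 (E = 15*4 = 60)
b(k) = 60
H = 70 (H = 10*7 = 70)
Q(D) = -2*D
-460/H + b(-2)/Q(s(0, 0)) = -460/70 + 60/((-2*(-3 + 0)**2)) = -460*1/70 + 60/((-2*(-3)**2)) = -46/7 + 60/((-2*9)) = -46/7 + 60/(-18) = -46/7 + 60*(-1/18) = -46/7 - 10/3 = -208/21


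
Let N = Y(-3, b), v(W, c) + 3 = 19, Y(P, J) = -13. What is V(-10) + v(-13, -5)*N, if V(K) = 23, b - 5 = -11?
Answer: -185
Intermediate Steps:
b = -6 (b = 5 - 11 = -6)
v(W, c) = 16 (v(W, c) = -3 + 19 = 16)
N = -13
V(-10) + v(-13, -5)*N = 23 + 16*(-13) = 23 - 208 = -185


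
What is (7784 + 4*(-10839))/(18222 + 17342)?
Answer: -8893/8891 ≈ -1.0002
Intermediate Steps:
(7784 + 4*(-10839))/(18222 + 17342) = (7784 - 43356)/35564 = -35572*1/35564 = -8893/8891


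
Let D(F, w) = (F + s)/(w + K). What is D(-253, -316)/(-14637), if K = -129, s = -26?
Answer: -93/2171155 ≈ -4.2834e-5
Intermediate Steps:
D(F, w) = (-26 + F)/(-129 + w) (D(F, w) = (F - 26)/(w - 129) = (-26 + F)/(-129 + w))
D(-253, -316)/(-14637) = ((-26 - 253)/(-129 - 316))/(-14637) = (-279/(-445))*(-1/14637) = -1/445*(-279)*(-1/14637) = (279/445)*(-1/14637) = -93/2171155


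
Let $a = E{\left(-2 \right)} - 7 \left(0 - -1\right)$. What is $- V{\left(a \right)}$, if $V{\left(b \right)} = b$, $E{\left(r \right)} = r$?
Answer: $9$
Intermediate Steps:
$a = -9$ ($a = -2 - 7 \left(0 - -1\right) = -2 - 7 \left(0 + 1\right) = -2 - 7 = -9$)
$- V{\left(a \right)} = \left(-1\right) \left(-9\right) = 9$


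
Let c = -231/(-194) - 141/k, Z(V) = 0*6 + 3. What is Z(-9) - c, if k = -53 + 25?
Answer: -8763/2716 ≈ -3.2264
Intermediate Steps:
Z(V) = 3 (Z(V) = 0 + 3 = 3)
k = -28
c = 16911/2716 (c = -231/(-194) - 141/(-28) = -231*(-1/194) - 141*(-1/28) = 231/194 + 141/28 = 16911/2716 ≈ 6.2264)
Z(-9) - c = 3 - 1*16911/2716 = 3 - 16911/2716 = -8763/2716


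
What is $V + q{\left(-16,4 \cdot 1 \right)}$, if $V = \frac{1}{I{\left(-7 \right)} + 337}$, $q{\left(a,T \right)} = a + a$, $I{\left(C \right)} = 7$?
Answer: $- \frac{11007}{344} \approx -31.997$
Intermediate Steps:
$q{\left(a,T \right)} = 2 a$
$V = \frac{1}{344}$ ($V = \frac{1}{7 + 337} = \frac{1}{344} \approx 0.002907$)
$V + q{\left(-16,4 \cdot 1 \right)} = \frac{1}{344} + 2 \left(-16\right) = \frac{1}{344} - 32 = - \frac{11007}{344}$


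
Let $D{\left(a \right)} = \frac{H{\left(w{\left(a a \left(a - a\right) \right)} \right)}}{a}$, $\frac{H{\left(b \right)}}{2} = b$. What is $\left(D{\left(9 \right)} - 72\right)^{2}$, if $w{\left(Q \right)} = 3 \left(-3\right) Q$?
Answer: $5184$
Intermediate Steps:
$w{\left(Q \right)} = - 9 Q$
$H{\left(b \right)} = 2 b$
$D{\left(a \right)} = 0$ ($D{\left(a \right)} = \frac{2 \left(- 9 a a \left(a - a\right)\right)}{a} = \frac{2 \left(- 9 a^{2} \cdot 0\right)}{a} = \frac{2 \left(\left(-9\right) 0\right)}{a} = \frac{2 \cdot 0}{a} = \frac{0}{a} = 0$)
$\left(D{\left(9 \right)} - 72\right)^{2} = \left(0 - 72\right)^{2} = \left(-72\right)^{2} = 5184$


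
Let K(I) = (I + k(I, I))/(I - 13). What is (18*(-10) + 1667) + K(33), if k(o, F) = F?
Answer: 14903/10 ≈ 1490.3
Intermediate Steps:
K(I) = 2*I/(-13 + I) (K(I) = (I + I)/(I - 13) = (2*I)/(-13 + I) = 2*I/(-13 + I))
(18*(-10) + 1667) + K(33) = (18*(-10) + 1667) + 2*33/(-13 + 33) = (-180 + 1667) + 2*33/20 = 1487 + 2*33*(1/20) = 1487 + 33/10 = 14903/10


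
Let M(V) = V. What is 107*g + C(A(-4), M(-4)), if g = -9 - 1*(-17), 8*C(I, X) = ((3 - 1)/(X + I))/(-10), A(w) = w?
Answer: 273921/320 ≈ 856.00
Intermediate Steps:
C(I, X) = -1/(40*(I + X)) (C(I, X) = (((3 - 1)/(X + I))/(-10))/8 = ((2/(I + X))*(-1/10))/8 = (-1/(5*(I + X)))/8 = -1/(40*(I + X)))
g = 8 (g = -9 + 17 = 8)
107*g + C(A(-4), M(-4)) = 107*8 - 1/(40*(-4) + 40*(-4)) = 856 - 1/(-160 - 160) = 856 - 1/(-320) = 856 - 1*(-1/320) = 856 + 1/320 = 273921/320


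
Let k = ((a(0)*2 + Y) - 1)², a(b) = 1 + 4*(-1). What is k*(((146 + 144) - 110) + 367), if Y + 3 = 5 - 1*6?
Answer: 66187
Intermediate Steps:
Y = -4 (Y = -3 + (5 - 1*6) = -3 + (5 - 6) = -3 - 1 = -4)
a(b) = -3 (a(b) = 1 - 4 = -3)
k = 121 (k = ((-3*2 - 4) - 1)² = ((-6 - 4) - 1)² = (-10 - 1)² = (-11)² = 121)
k*(((146 + 144) - 110) + 367) = 121*(((146 + 144) - 110) + 367) = 121*((290 - 110) + 367) = 121*(180 + 367) = 121*547 = 66187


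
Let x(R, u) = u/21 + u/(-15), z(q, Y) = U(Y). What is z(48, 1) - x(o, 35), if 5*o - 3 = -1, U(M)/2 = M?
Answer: 8/3 ≈ 2.6667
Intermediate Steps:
U(M) = 2*M
z(q, Y) = 2*Y
o = ⅖ (o = ⅗ + (⅕)*(-1) = ⅗ - ⅕ = ⅖ ≈ 0.40000)
x(R, u) = -2*u/105 (x(R, u) = u*(1/21) + u*(-1/15) = u/21 - u/15 = -2*u/105)
z(48, 1) - x(o, 35) = 2*1 - (-2)*35/105 = 2 - 1*(-⅔) = 2 + ⅔ = 8/3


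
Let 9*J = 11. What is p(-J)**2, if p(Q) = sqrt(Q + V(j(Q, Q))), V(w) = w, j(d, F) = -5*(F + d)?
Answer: 11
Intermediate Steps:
J = 11/9 (J = (1/9)*11 = 11/9 ≈ 1.2222)
j(d, F) = -5*F - 5*d
p(Q) = 3*sqrt(-Q) (p(Q) = sqrt(Q + (-5*Q - 5*Q)) = sqrt(Q - 10*Q) = sqrt(-9*Q) = 3*sqrt(-Q))
p(-J)**2 = (3*sqrt(-(-1)*11/9))**2 = (3*sqrt(-1*(-11/9)))**2 = (3*sqrt(11/9))**2 = (3*(sqrt(11)/3))**2 = (sqrt(11))**2 = 11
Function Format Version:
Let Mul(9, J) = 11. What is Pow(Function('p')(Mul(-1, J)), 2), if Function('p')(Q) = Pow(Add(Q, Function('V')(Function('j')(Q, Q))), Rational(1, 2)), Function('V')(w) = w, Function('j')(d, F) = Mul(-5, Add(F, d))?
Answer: 11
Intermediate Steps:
J = Rational(11, 9) (J = Mul(Rational(1, 9), 11) = Rational(11, 9) ≈ 1.2222)
Function('j')(d, F) = Add(Mul(-5, F), Mul(-5, d))
Function('p')(Q) = Mul(3, Pow(Mul(-1, Q), Rational(1, 2))) (Function('p')(Q) = Pow(Add(Q, Add(Mul(-5, Q), Mul(-5, Q))), Rational(1, 2)) = Pow(Add(Q, Mul(-10, Q)), Rational(1, 2)) = Pow(Mul(-9, Q), Rational(1, 2)) = Mul(3, Pow(Mul(-1, Q), Rational(1, 2))))
Pow(Function('p')(Mul(-1, J)), 2) = Pow(Mul(3, Pow(Mul(-1, Mul(-1, Rational(11, 9))), Rational(1, 2))), 2) = Pow(Mul(3, Pow(Mul(-1, Rational(-11, 9)), Rational(1, 2))), 2) = Pow(Mul(3, Pow(Rational(11, 9), Rational(1, 2))), 2) = Pow(Mul(3, Mul(Rational(1, 3), Pow(11, Rational(1, 2)))), 2) = Pow(Pow(11, Rational(1, 2)), 2) = 11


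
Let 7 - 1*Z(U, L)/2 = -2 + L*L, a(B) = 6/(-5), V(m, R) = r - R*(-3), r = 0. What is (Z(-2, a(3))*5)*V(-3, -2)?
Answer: -2268/5 ≈ -453.60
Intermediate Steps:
V(m, R) = 3*R (V(m, R) = 0 - R*(-3) = 0 - (-3)*R = 0 + 3*R = 3*R)
a(B) = -6/5 (a(B) = 6*(-⅕) = -6/5)
Z(U, L) = 18 - 2*L² (Z(U, L) = 14 - 2*(-2 + L*L) = 14 - 2*(-2 + L²) = 14 + (4 - 2*L²) = 18 - 2*L²)
(Z(-2, a(3))*5)*V(-3, -2) = ((18 - 2*(-6/5)²)*5)*(3*(-2)) = ((18 - 2*36/25)*5)*(-6) = ((18 - 72/25)*5)*(-6) = ((378/25)*5)*(-6) = (378/5)*(-6) = -2268/5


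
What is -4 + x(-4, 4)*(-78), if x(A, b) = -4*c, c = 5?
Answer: 1556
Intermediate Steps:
x(A, b) = -20 (x(A, b) = -4*5 = -20)
-4 + x(-4, 4)*(-78) = -4 - 20*(-78) = -4 + 1560 = 1556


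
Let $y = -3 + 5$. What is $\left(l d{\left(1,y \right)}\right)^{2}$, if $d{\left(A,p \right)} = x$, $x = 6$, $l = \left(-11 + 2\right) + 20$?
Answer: $4356$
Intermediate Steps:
$l = 11$ ($l = -9 + 20 = 11$)
$y = 2$
$d{\left(A,p \right)} = 6$
$\left(l d{\left(1,y \right)}\right)^{2} = \left(11 \cdot 6\right)^{2} = 66^{2} = 4356$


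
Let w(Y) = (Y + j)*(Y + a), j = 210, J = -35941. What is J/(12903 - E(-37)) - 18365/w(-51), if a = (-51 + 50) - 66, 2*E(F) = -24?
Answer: -145713689/80770410 ≈ -1.8040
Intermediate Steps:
E(F) = -12 (E(F) = (½)*(-24) = -12)
a = -67 (a = -1 - 66 = -67)
w(Y) = (-67 + Y)*(210 + Y) (w(Y) = (Y + 210)*(Y - 67) = (210 + Y)*(-67 + Y) = (-67 + Y)*(210 + Y))
J/(12903 - E(-37)) - 18365/w(-51) = -35941/(12903 - 1*(-12)) - 18365/(-14070 + (-51)² + 143*(-51)) = -35941/(12903 + 12) - 18365/(-14070 + 2601 - 7293) = -35941/12915 - 18365/(-18762) = -35941*1/12915 - 18365*(-1/18762) = -35941/12915 + 18365/18762 = -145713689/80770410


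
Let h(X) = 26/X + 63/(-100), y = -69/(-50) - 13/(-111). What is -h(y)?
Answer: -13906533/830900 ≈ -16.737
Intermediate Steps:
y = 8309/5550 (y = -69*(-1/50) - 13*(-1/111) = 69/50 + 13/111 = 8309/5550 ≈ 1.4971)
h(X) = -63/100 + 26/X (h(X) = 26/X + 63*(-1/100) = 26/X - 63/100 = -63/100 + 26/X)
-h(y) = -(-63/100 + 26/(8309/5550)) = -(-63/100 + 26*(5550/8309)) = -(-63/100 + 144300/8309) = -1*13906533/830900 = -13906533/830900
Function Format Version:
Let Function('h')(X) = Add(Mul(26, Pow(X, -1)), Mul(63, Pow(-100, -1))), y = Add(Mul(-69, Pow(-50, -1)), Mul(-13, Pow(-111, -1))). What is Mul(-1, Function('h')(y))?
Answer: Rational(-13906533, 830900) ≈ -16.737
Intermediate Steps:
y = Rational(8309, 5550) (y = Add(Mul(-69, Rational(-1, 50)), Mul(-13, Rational(-1, 111))) = Add(Rational(69, 50), Rational(13, 111)) = Rational(8309, 5550) ≈ 1.4971)
Function('h')(X) = Add(Rational(-63, 100), Mul(26, Pow(X, -1))) (Function('h')(X) = Add(Mul(26, Pow(X, -1)), Mul(63, Rational(-1, 100))) = Add(Mul(26, Pow(X, -1)), Rational(-63, 100)) = Add(Rational(-63, 100), Mul(26, Pow(X, -1))))
Mul(-1, Function('h')(y)) = Mul(-1, Add(Rational(-63, 100), Mul(26, Pow(Rational(8309, 5550), -1)))) = Mul(-1, Add(Rational(-63, 100), Mul(26, Rational(5550, 8309)))) = Mul(-1, Add(Rational(-63, 100), Rational(144300, 8309))) = Mul(-1, Rational(13906533, 830900)) = Rational(-13906533, 830900)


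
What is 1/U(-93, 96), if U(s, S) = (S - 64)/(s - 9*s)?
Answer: 93/4 ≈ 23.250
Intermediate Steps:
U(s, S) = -(-64 + S)/(8*s) (U(s, S) = (-64 + S)/((-8*s)) = (-64 + S)*(-1/(8*s)) = -(-64 + S)/(8*s))
1/U(-93, 96) = 1/((⅛)*(64 - 1*96)/(-93)) = 1/((⅛)*(-1/93)*(64 - 96)) = 1/((⅛)*(-1/93)*(-32)) = 1/(4/93) = 93/4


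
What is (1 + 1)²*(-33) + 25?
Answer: -107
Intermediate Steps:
(1 + 1)²*(-33) + 25 = 2²*(-33) + 25 = 4*(-33) + 25 = -132 + 25 = -107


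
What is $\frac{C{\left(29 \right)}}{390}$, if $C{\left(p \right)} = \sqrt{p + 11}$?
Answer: $\frac{\sqrt{10}}{195} \approx 0.016217$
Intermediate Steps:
$C{\left(p \right)} = \sqrt{11 + p}$
$\frac{C{\left(29 \right)}}{390} = \frac{\sqrt{11 + 29}}{390} = \sqrt{40} \cdot \frac{1}{390} = 2 \sqrt{10} \cdot \frac{1}{390} = \frac{\sqrt{10}}{195}$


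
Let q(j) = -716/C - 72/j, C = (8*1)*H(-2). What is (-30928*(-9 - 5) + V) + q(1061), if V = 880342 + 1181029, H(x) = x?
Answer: 10586266203/4244 ≈ 2.4944e+6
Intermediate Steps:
C = -16 (C = (8*1)*(-2) = 8*(-2) = -16)
V = 2061371
q(j) = 179/4 - 72/j (q(j) = -716/(-16) - 72/j = -716*(-1/16) - 72/j = 179/4 - 72/j)
(-30928*(-9 - 5) + V) + q(1061) = (-30928*(-9 - 5) + 2061371) + (179/4 - 72/1061) = (-30928*(-14) + 2061371) + (179/4 - 72*1/1061) = (432992 + 2061371) + (179/4 - 72/1061) = 2494363 + 189631/4244 = 10586266203/4244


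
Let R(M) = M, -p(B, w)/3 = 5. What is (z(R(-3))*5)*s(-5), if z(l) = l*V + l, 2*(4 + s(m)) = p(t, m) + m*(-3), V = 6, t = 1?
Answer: 420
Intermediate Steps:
p(B, w) = -15 (p(B, w) = -3*5 = -15)
s(m) = -23/2 - 3*m/2 (s(m) = -4 + (-15 + m*(-3))/2 = -4 + (-15 - 3*m)/2 = -4 + (-15/2 - 3*m/2) = -23/2 - 3*m/2)
z(l) = 7*l (z(l) = l*6 + l = 6*l + l = 7*l)
(z(R(-3))*5)*s(-5) = ((7*(-3))*5)*(-23/2 - 3/2*(-5)) = (-21*5)*(-23/2 + 15/2) = -105*(-4) = 420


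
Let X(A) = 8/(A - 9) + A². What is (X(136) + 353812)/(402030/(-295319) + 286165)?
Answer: 13963604896556/10732714069835 ≈ 1.3010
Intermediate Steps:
X(A) = A² + 8/(-9 + A) (X(A) = 8/(-9 + A) + A² = A² + 8/(-9 + A))
(X(136) + 353812)/(402030/(-295319) + 286165) = ((8 + 136³ - 9*136²)/(-9 + 136) + 353812)/(402030/(-295319) + 286165) = ((8 + 2515456 - 9*18496)/127 + 353812)/(402030*(-1/295319) + 286165) = ((8 + 2515456 - 166464)/127 + 353812)/(-402030/295319 + 286165) = ((1/127)*2349000 + 353812)/(84509559605/295319) = (2349000/127 + 353812)*(295319/84509559605) = (47283124/127)*(295319/84509559605) = 13963604896556/10732714069835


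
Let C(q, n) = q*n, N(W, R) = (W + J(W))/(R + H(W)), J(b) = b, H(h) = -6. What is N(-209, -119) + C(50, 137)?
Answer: 856668/125 ≈ 6853.3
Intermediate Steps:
N(W, R) = 2*W/(-6 + R) (N(W, R) = (W + W)/(R - 6) = (2*W)/(-6 + R) = 2*W/(-6 + R))
C(q, n) = n*q
N(-209, -119) + C(50, 137) = 2*(-209)/(-6 - 119) + 137*50 = 2*(-209)/(-125) + 6850 = 2*(-209)*(-1/125) + 6850 = 418/125 + 6850 = 856668/125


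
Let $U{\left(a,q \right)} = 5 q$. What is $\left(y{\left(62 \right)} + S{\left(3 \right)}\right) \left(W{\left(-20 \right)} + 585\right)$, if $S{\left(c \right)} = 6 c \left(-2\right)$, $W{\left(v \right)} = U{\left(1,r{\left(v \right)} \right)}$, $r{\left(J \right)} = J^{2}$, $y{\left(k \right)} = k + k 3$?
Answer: $548020$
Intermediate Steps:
$y{\left(k \right)} = 4 k$ ($y{\left(k \right)} = k + 3 k = 4 k$)
$W{\left(v \right)} = 5 v^{2}$
$S{\left(c \right)} = - 12 c$
$\left(y{\left(62 \right)} + S{\left(3 \right)}\right) \left(W{\left(-20 \right)} + 585\right) = \left(4 \cdot 62 - 36\right) \left(5 \left(-20\right)^{2} + 585\right) = \left(248 - 36\right) \left(5 \cdot 400 + 585\right) = 212 \left(2000 + 585\right) = 212 \cdot 2585 = 548020$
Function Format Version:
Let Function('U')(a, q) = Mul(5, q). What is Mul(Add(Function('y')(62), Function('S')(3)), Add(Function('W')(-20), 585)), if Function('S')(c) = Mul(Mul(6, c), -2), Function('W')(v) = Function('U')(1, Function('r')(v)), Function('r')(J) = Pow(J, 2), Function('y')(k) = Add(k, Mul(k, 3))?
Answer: 548020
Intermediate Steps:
Function('y')(k) = Mul(4, k) (Function('y')(k) = Add(k, Mul(3, k)) = Mul(4, k))
Function('W')(v) = Mul(5, Pow(v, 2))
Function('S')(c) = Mul(-12, c)
Mul(Add(Function('y')(62), Function('S')(3)), Add(Function('W')(-20), 585)) = Mul(Add(Mul(4, 62), Mul(-12, 3)), Add(Mul(5, Pow(-20, 2)), 585)) = Mul(Add(248, -36), Add(Mul(5, 400), 585)) = Mul(212, Add(2000, 585)) = Mul(212, 2585) = 548020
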